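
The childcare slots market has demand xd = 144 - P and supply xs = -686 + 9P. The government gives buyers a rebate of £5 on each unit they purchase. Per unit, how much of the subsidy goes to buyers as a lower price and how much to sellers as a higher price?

Pre-subsidy: 144 - P = -686 + 9P gives P* = 83, x* = 61.
With the rebate, buyers effectively pay Pb = Ps − 5, where Ps is the price sellers receive.
Demand in terms of Ps becomes xd = 144 − 1(Ps − 5) = 149 - Ps. Setting this equal to supply: 149 - Ps = -686 + 9Ps, so Ps = 83.5.
Buyers pay Pb = 83.5 − 5 = 78.5; x' = -686 + 9·83.5 = 65.5.
Buyers' price falls by P* − Pb = 83 − 78.5 = 4.5; sellers' price rises by Ps − P* = 83.5 − 83 = 0.5.

Buyers gain £4.5 per unit; sellers gain £0.5 per unit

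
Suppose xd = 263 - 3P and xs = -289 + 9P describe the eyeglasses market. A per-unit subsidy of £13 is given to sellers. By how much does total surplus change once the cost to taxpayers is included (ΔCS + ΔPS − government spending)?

Net change in total surplus = -£190.125

Pre-subsidy: 263 - 3P = -289 + 9P gives P* = 46, x* = 125.
With the subsidy, sellers receive Ps = Pb + 13 for each unit, where Pb is the price buyers pay.
Supply in terms of Pb becomes xs = -289 + 9(Pb + 13) = -172 + 9Pb. Setting this equal to demand: 263 - 3Pb = -172 + 9Pb, so Pb = 36.25.
Sellers receive Ps = 36.25 + 13 = 49.25; x' = 263 − 3·36.25 = 154.25.
ΔCS = ½(125 + 154.25)(46 − 36.25) = 1361.34375; ΔPS = ½(125 + 154.25)(49.25 − 46) = 453.78125.
Government spending = 13 × 154.25 = 2005.25.
Net change = 1361.34375 + 453.78125 − 2005.25 = -190.125. The loss equals the DWL triangle ½·13·29.25.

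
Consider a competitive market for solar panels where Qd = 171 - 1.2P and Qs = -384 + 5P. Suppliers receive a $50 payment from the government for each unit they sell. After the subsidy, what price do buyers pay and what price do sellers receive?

Pre-subsidy: 171 - 1.2P = -384 + 5P gives P* = 2775/31, Q* = 1971/31.
With the subsidy, sellers receive Ps = Pb + 50 for each unit, where Pb is the price buyers pay.
Supply in terms of Pb becomes Qs = -384 + 5(Pb + 50) = -134 + 5Pb. Setting this equal to demand: 171 - 1.2Pb = -134 + 5Pb, so Pb = 1525/31.
Sellers receive Ps = 1525/31 + 50 = 3075/31; Q' = 171 − 1.2·(1525/31) = 3471/31.

Buyers pay 1525/31; sellers receive 3075/31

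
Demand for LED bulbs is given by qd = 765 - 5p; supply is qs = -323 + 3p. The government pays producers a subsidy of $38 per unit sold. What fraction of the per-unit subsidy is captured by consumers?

Consumer share = 0.375

Pre-subsidy: 765 - 5p = -323 + 3p gives p* = 136, q* = 85.
With the subsidy, sellers receive ps = pb + 38 for each unit, where pb is the price buyers pay.
Supply in terms of pb becomes qs = -323 + 3(pb + 38) = -209 + 3pb. Setting this equal to demand: 765 - 5pb = -209 + 3pb, so pb = 121.75.
Sellers receive ps = 121.75 + 38 = 159.75; q' = 765 − 5·121.75 = 156.25.
Buyers' price falls by p* − pb = 136 − 121.75 = 14.25; sellers' price rises by ps − p* = 159.75 − 136 = 23.75.
So consumers capture 14.25/38 = 0.375 of each unit of subsidy.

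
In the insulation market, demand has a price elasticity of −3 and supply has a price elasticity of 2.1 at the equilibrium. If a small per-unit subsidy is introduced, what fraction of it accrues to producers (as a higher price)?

For a small subsidy around the equilibrium, the benefit split depends on the relative slopes, which at a point are proportional to the elasticities.
Buyer share = εs/(εs + |εd|) = 2.1/(2.1 + 3) = 7/17; seller share = |εd|/(εs + |εd|) = 10/17.
So producers capture 10/17 of the subsidy.

Producer share = 10/17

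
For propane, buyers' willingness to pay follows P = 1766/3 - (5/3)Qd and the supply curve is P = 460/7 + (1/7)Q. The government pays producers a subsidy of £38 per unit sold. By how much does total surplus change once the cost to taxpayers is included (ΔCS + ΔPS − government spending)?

Net change in total surplus = -£399

Pre-subsidy: 1766/3 - (5/3)Q = 460/7 + (1/7)Q gives Q* = 289 and P* = 107.
With the subsidy, sellers receive Ps = Pb + 38 for each unit, where Pb is the price buyers pay.
On the curves, Pb = 1766/3 - (5/3)Q and Ps = 460/7 + (1/7)Q; the wedge Ps − Pb = 38 gives 460/7 + (1/7)Q − (1766/3 - (5/3)Q) = 38, so Q' = 310.
Then Pb = 1766/3 − (5/3)·310 = 72 and Ps = 460/7 + (1/7)·310 = 110.
ΔCS = ½(289 + 310)(107 − 72) = 10482.5; ΔPS = ½(289 + 310)(110 − 107) = 898.5.
Government spending = 38 × 310 = 11780.
Net change = 10482.5 + 898.5 − 11780 = -399. The loss equals the DWL triangle ½·38·21.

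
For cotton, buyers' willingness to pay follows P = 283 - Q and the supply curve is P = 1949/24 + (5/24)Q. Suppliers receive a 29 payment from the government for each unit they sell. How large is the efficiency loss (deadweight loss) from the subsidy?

Pre-subsidy: 283 - Q = 1949/24 + (5/24)Q gives Q* = 167 and P* = 116.
With the subsidy, sellers receive Ps = Pb + 29 for each unit, where Pb is the price buyers pay.
On the curves, Pb = 283 - Q and Ps = 1949/24 + (5/24)Q; the wedge Ps − Pb = 29 gives 1949/24 + (5/24)Q − (283 - Q) = 29, so Q' = 191.
Then Pb = 283 − 1·191 = 92 and Ps = 1949/24 + (5/24)·191 = 121.
The subsidy expands output by 191 − 167 = 24 past the efficient level; on those units the gap between marginal cost and willingness to pay runs from 0 up to 29.
DWL = ½ × 29 × 24 = 348.

Deadweight loss = 348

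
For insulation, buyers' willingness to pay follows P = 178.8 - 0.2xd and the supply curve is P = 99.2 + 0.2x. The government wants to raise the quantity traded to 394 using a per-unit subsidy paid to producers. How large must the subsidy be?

At x = 394, from the demand curve buyers pay Pb = 178.8 − 0.2·394 = 100; from the supply curve sellers need Ps = 99.2 + 0.2·394 = 178.
The subsidy must fill the gap: s = Ps − Pb = 178 − 100 = 78.

Required subsidy s = 78 per unit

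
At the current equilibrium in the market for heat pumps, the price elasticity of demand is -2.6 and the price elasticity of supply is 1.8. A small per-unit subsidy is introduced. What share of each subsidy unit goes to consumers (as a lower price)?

For a small subsidy around the equilibrium, the benefit split depends on the relative slopes, which at a point are proportional to the elasticities.
Buyer share = εs/(εs + |εd|) = 1.8/(1.8 + 2.6) = 9/22; seller share = |εd|/(εs + |εd|) = 13/22.

Consumer share = 9/22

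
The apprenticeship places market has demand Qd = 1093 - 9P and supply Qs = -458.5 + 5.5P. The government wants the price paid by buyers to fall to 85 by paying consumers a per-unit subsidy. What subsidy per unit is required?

Required subsidy s = 58 per unit

At a buyer price of 85, quantity demanded is 1093 − 9·85 = 328.
Sellers supply 328 only when they receive Ps with -458.5 + 5.5·Ps = 328, i.e. Ps = 143.
s = Ps − Pb = 143 − 85 = 58.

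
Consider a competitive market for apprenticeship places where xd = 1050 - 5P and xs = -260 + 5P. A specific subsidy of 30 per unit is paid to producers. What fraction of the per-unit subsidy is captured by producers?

Pre-subsidy: 1050 - 5P = -260 + 5P gives P* = 131, x* = 395.
With the subsidy, sellers receive Ps = Pb + 30 for each unit, where Pb is the price buyers pay.
Supply in terms of Pb becomes xs = -260 + 5(Pb + 30) = -110 + 5Pb. Setting this equal to demand: 1050 - 5Pb = -110 + 5Pb, so Pb = 116.
Sellers receive Ps = 116 + 30 = 146; x' = 1050 − 5·116 = 470.
Buyers' price falls by P* − Pb = 131 − 116 = 15; sellers' price rises by Ps − P* = 146 − 131 = 15.
So producers capture 15/30 = 0.5 of each unit of subsidy.

Producer share = 0.5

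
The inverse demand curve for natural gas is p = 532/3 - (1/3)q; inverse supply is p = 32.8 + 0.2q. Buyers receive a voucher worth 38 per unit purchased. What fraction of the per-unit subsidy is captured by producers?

Producer share = 0.375

Pre-subsidy: 532/3 - (1/3)q = 32.8 + 0.2q gives q* = 271 and p* = 87.
With the rebate, buyers effectively pay pb = ps − 38, where ps is the price sellers receive.
On the curves, pb = 532/3 - (1/3)q and ps = 32.8 + 0.2q; the wedge ps − pb = 38 gives 32.8 + 0.2q − (532/3 - (1/3)q) = 38, so q' = 342.25.
Then pb = 532/3 − (1/3)·342.25 = 63.25 and ps = 32.8 + 0.2·342.25 = 101.25.
Buyers' price falls by p* − pb = 87 − 63.25 = 23.75; sellers' price rises by ps − p* = 101.25 − 87 = 14.25.
So producers capture 14.25/38 = 0.375 of each unit of subsidy.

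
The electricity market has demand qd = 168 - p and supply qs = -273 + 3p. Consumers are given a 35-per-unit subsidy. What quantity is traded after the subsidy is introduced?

q' = 84

Pre-subsidy: 168 - p = -273 + 3p gives p* = 110.25, q* = 57.75.
With the rebate, buyers effectively pay pb = ps − 35, where ps is the price sellers receive.
Demand in terms of ps becomes qd = 168 − 1(ps − 35) = 203 - ps. Setting this equal to supply: 203 - ps = -273 + 3ps, so ps = 119.
Buyers pay pb = 119 − 35 = 84; q' = -273 + 3·119 = 84.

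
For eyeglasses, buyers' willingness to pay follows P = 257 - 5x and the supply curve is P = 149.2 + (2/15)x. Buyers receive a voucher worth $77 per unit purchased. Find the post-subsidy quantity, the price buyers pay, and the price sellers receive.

x' = 36; buyers pay $77; sellers receive $154

Pre-subsidy: 257 - 5x = 149.2 + (2/15)x gives x* = 21 and P* = 152.
With the rebate, buyers effectively pay Pb = Ps − 77, where Ps is the price sellers receive.
On the curves, Pb = 257 - 5x and Ps = 149.2 + (2/15)x; the wedge Ps − Pb = 77 gives 149.2 + (2/15)x − (257 - 5x) = 77, so x' = 36.
Then Pb = 257 − 5·36 = 77 and Ps = 149.2 + (2/15)·36 = 154.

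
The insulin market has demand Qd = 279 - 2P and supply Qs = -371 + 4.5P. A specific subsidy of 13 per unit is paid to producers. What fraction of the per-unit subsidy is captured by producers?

Producer share = 4/13

Pre-subsidy: 279 - 2P = -371 + 4.5P gives P* = 100, Q* = 79.
With the subsidy, sellers receive Ps = Pb + 13 for each unit, where Pb is the price buyers pay.
Supply in terms of Pb becomes Qs = -371 + 4.5(Pb + 13) = -312.5 + 4.5Pb. Setting this equal to demand: 279 - 2Pb = -312.5 + 4.5Pb, so Pb = 91.
Sellers receive Ps = 91 + 13 = 104; Q' = 279 − 2·91 = 97.
Buyers' price falls by P* − Pb = 100 − 91 = 9; sellers' price rises by Ps − P* = 104 − 100 = 4.
So producers capture 4/13 = 4/13 of each unit of subsidy.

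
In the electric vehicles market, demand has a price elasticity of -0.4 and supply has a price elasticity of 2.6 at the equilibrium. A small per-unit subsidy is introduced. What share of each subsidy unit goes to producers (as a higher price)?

For a small subsidy around the equilibrium, the benefit split depends on the relative slopes, which at a point are proportional to the elasticities.
Buyer share = εs/(εs + |εd|) = 2.6/(2.6 + 0.4) = 13/15; seller share = |εd|/(εs + |εd|) = 2/15.
So producers capture 2/15 of the subsidy.

Producer share = 2/15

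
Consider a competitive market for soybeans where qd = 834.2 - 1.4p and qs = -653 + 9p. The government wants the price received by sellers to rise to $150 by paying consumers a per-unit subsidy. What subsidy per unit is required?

At a seller price of 150, quantity supplied is -653 + 9·150 = 697.
Buyers absorb 697 only when they pay pb with 834.2 − 1.4·pb = 697, i.e. pb = 98.
s = ps − pb = 150 − 98 = 52.

Required subsidy s = $52 per unit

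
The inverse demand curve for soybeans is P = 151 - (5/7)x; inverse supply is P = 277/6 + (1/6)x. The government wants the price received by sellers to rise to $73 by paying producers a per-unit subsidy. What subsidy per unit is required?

At a seller price of 73, quantity supplied is -277 + 6·73 = 161.
Buyers absorb 161 only when they pay Pb = 151 − (5/7)·161 = 36.
s = Ps − Pb = 73 − 36 = 37.

Required subsidy s = $37 per unit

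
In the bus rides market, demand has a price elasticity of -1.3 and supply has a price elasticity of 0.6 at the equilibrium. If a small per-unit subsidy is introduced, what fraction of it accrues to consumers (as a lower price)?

Consumer share = 6/19

For a small subsidy around the equilibrium, the benefit split depends on the relative slopes, which at a point are proportional to the elasticities.
Buyer share = εs/(εs + |εd|) = 0.6/(0.6 + 1.3) = 6/19; seller share = |εd|/(εs + |εd|) = 13/19.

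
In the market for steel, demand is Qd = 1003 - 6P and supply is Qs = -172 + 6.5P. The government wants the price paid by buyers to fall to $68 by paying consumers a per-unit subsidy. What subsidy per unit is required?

Required subsidy s = $50 per unit

At a buyer price of 68, quantity demanded is 1003 − 6·68 = 595.
Sellers supply 595 only when they receive Ps with -172 + 6.5·Ps = 595, i.e. Ps = 118.
s = Ps − Pb = 118 − 68 = 50.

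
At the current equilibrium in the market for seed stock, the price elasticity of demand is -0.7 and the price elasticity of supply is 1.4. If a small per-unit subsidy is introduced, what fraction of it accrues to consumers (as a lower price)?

Consumer share = 2/3

For a small subsidy around the equilibrium, the benefit split depends on the relative slopes, which at a point are proportional to the elasticities.
Buyer share = εs/(εs + |εd|) = 1.4/(1.4 + 0.7) = 2/3; seller share = |εd|/(εs + |εd|) = 1/3.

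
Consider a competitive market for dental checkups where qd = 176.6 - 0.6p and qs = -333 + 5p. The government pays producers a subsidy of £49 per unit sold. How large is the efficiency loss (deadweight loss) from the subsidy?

Deadweight loss = £643.125

Pre-subsidy: 176.6 - 0.6p = -333 + 5p gives p* = 91, q* = 122.
With the subsidy, sellers receive ps = pb + 49 for each unit, where pb is the price buyers pay.
Supply in terms of pb becomes qs = -333 + 5(pb + 49) = -88 + 5pb. Setting this equal to demand: 176.6 - 0.6pb = -88 + 5pb, so pb = 47.25.
Sellers receive ps = 47.25 + 49 = 96.25; q' = 176.6 − 0.6·47.25 = 148.25.
The subsidy expands output by 148.25 − 122 = 26.25 past the efficient level; on those units the gap between marginal cost and willingness to pay runs from 0 up to 49.
DWL = ½ × 49 × 26.25 = 643.125.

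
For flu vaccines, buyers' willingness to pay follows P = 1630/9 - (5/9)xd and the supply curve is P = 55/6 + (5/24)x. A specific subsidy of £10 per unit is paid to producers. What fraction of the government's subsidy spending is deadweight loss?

DWL / government spending = 18/655

Pre-subsidy: 1630/9 - (5/9)x = 55/6 + (5/24)x gives x* = 2476/11 and P* = 1850/33.
With the subsidy, sellers receive Ps = Pb + 10 for each unit, where Pb is the price buyers pay.
On the curves, Pb = 1630/9 - (5/9)x and Ps = 55/6 + (5/24)x; the wedge Ps − Pb = 10 gives 55/6 + (5/24)x − (1630/9 - (5/9)x) = 10, so x' = 2620/11.
Then Pb = 1630/9 − (5/9)·(2620/11) = 1610/33 and Ps = 55/6 + (5/24)·(2620/11) = 1940/33.
ΔCS = ½(2476/11 + 2620/11)(1850/33 − 1610/33) = 203840/121; ΔPS = ½(2476/11 + 2620/11)(1940/33 − 1850/33) = 76440/121.
Government spending = 10 × 2620/11 = 26200/11.
DWL = ½ × 10 × (2620/11 − 2476/11) = 720/11; fraction = (720/11) / (26200/11) = 18/655.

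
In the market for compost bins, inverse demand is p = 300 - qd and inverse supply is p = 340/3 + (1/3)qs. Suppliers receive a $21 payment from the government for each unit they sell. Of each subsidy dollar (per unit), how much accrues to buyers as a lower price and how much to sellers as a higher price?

Pre-subsidy: 300 - q = 340/3 + (1/3)q gives q* = 140 and p* = 160.
With the subsidy, sellers receive ps = pb + 21 for each unit, where pb is the price buyers pay.
On the curves, pb = 300 - q and ps = 340/3 + (1/3)q; the wedge ps − pb = 21 gives 340/3 + (1/3)q − (300 - q) = 21, so q' = 155.75.
Then pb = 300 − 1·155.75 = 144.25 and ps = 340/3 + (1/3)·155.75 = 165.25.
Buyers' price falls by p* − pb = 160 − 144.25 = 15.75; sellers' price rises by ps − p* = 165.25 − 160 = 5.25.

Buyers gain $15.75 per unit; sellers gain $5.25 per unit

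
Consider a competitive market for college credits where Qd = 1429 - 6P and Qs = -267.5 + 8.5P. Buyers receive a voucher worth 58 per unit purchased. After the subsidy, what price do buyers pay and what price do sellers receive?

Buyers pay 83; sellers receive 141

Pre-subsidy: 1429 - 6P = -267.5 + 8.5P gives P* = 117, Q* = 727.
With the rebate, buyers effectively pay Pb = Ps − 58, where Ps is the price sellers receive.
Demand in terms of Ps becomes Qd = 1429 − 6(Ps − 58) = 1777 - 6Ps. Setting this equal to supply: 1777 - 6Ps = -267.5 + 8.5Ps, so Ps = 141.
Buyers pay Pb = 141 − 58 = 83; Q' = -267.5 + 8.5·141 = 931.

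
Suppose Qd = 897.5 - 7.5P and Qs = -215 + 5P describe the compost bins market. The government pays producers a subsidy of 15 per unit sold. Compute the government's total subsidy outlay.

Pre-subsidy: 897.5 - 7.5P = -215 + 5P gives P* = 89, Q* = 230.
With the subsidy, sellers receive Ps = Pb + 15 for each unit, where Pb is the price buyers pay.
Supply in terms of Pb becomes Qs = -215 + 5(Pb + 15) = -140 + 5Pb. Setting this equal to demand: 897.5 - 7.5Pb = -140 + 5Pb, so Pb = 83.
Sellers receive Ps = 83 + 15 = 98; Q' = 897.5 − 7.5·83 = 275.
Government outlay = subsidy × quantity = 15 × 275 = 4125.

Government cost = 4125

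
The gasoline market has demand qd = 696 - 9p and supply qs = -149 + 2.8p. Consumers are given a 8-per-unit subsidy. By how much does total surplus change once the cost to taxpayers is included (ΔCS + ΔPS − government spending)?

Pre-subsidy: 696 - 9p = -149 + 2.8p gives p* = 4225/59, q* = 3039/59.
With the rebate, buyers effectively pay pb = ps − 8, where ps is the price sellers receive.
Demand in terms of ps becomes qd = 696 − 9(ps − 8) = 768 - 9ps. Setting this equal to supply: 768 - 9ps = -149 + 2.8ps, so ps = 4585/59.
Buyers pay pb = 4585/59 − 8 = 4113/59; q' = -149 + 2.8·(4585/59) = 4047/59.
ΔCS = ½(3039/59 + 4047/59)(4225/59 − 4113/59) = 396816/3481; ΔPS = ½(3039/59 + 4047/59)(4585/59 − 4225/59) = 1275480/3481.
Government spending = 8 × 4047/59 = 32376/59.
Net change = 396816/3481 + 1275480/3481 − 32376/59 = -4032/59. The loss equals the DWL triangle ½·8·1008/59.

Net change in total surplus = -4032/59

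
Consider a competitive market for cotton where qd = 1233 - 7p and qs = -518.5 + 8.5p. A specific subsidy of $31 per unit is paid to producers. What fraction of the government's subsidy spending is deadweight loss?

DWL / government spending = 7/66

Pre-subsidy: 1233 - 7p = -518.5 + 8.5p gives p* = 113, q* = 442.
With the subsidy, sellers receive ps = pb + 31 for each unit, where pb is the price buyers pay.
Supply in terms of pb becomes qs = -518.5 + 8.5(pb + 31) = -255 + 8.5pb. Setting this equal to demand: 1233 - 7pb = -255 + 8.5pb, so pb = 96.
Sellers receive ps = 96 + 31 = 127; q' = 1233 − 7·96 = 561.
ΔCS = ½(442 + 561)(113 − 96) = 8525.5; ΔPS = ½(442 + 561)(127 − 113) = 7021.
Government spending = 31 × 561 = 17391.
DWL = ½ × 31 × (561 − 442) = 1844.5; fraction = 1844.5 / 17391 = 7/66.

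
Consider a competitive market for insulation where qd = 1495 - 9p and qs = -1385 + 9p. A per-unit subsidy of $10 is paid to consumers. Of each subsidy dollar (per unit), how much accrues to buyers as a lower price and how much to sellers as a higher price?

Pre-subsidy: 1495 - 9p = -1385 + 9p gives p* = 160, q* = 55.
With the rebate, buyers effectively pay pb = ps − 10, where ps is the price sellers receive.
Demand in terms of ps becomes qd = 1495 − 9(ps − 10) = 1585 - 9ps. Setting this equal to supply: 1585 - 9ps = -1385 + 9ps, so ps = 165.
Buyers pay pb = 165 − 10 = 155; q' = -1385 + 9·165 = 100.
Buyers' price falls by p* − pb = 160 − 155 = 5; sellers' price rises by ps − p* = 165 − 160 = 5.

Buyers gain $5 per unit; sellers gain $5 per unit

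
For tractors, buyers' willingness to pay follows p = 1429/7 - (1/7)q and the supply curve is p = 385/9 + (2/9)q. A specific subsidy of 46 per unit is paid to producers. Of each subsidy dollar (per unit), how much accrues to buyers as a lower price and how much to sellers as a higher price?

Buyers gain 18 per unit; sellers gain 28 per unit

Pre-subsidy: 1429/7 - (1/7)q = 385/9 + (2/9)q gives q* = 442 and p* = 141.
With the subsidy, sellers receive ps = pb + 46 for each unit, where pb is the price buyers pay.
On the curves, pb = 1429/7 - (1/7)q and ps = 385/9 + (2/9)q; the wedge ps − pb = 46 gives 385/9 + (2/9)q − (1429/7 - (1/7)q) = 46, so q' = 568.
Then pb = 1429/7 − (1/7)·568 = 123 and ps = 385/9 + (2/9)·568 = 169.
Buyers' price falls by p* − pb = 141 − 123 = 18; sellers' price rises by ps − p* = 169 − 141 = 28.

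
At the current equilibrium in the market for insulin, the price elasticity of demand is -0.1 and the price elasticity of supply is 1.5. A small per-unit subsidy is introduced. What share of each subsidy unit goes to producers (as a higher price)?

For a small subsidy around the equilibrium, the benefit split depends on the relative slopes, which at a point are proportional to the elasticities.
Buyer share = εs/(εs + |εd|) = 1.5/(1.5 + 0.1) = 0.9375; seller share = |εd|/(εs + |εd|) = 0.0625.
So producers capture 0.0625 of the subsidy.

Producer share = 0.0625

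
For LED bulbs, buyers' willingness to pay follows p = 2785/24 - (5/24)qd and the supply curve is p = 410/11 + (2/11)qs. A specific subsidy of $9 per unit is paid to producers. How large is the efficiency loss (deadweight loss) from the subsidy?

Deadweight loss = 10692/103

Pre-subsidy: 2785/24 - (5/24)q = 410/11 + (2/11)q gives q* = 20795/103 and p* = 7620/103.
With the subsidy, sellers receive ps = pb + 9 for each unit, where pb is the price buyers pay.
On the curves, pb = 2785/24 - (5/24)q and ps = 410/11 + (2/11)q; the wedge ps − pb = 9 gives 410/11 + (2/11)q − (2785/24 - (5/24)q) = 9, so q' = 23171/103.
Then pb = 2785/24 − (5/24)·(23171/103) = 7125/103 and ps = 410/11 + (2/11)·(23171/103) = 8052/103.
The subsidy expands output by 23171/103 − 20795/103 = 2376/103 past the efficient level; on those units the gap between marginal cost and willingness to pay runs from 0 up to 9.
DWL = ½ × 9 × 2376/103 = 10692/103.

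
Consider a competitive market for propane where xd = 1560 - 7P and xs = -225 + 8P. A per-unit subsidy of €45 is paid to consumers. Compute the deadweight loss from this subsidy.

Deadweight loss = €3780

Pre-subsidy: 1560 - 7P = -225 + 8P gives P* = 119, x* = 727.
With the rebate, buyers effectively pay Pb = Ps − 45, where Ps is the price sellers receive.
Demand in terms of Ps becomes xd = 1560 − 7(Ps − 45) = 1875 - 7Ps. Setting this equal to supply: 1875 - 7Ps = -225 + 8Ps, so Ps = 140.
Buyers pay Pb = 140 − 45 = 95; x' = -225 + 8·140 = 895.
The subsidy expands output by 895 − 727 = 168 past the efficient level; on those units the gap between marginal cost and willingness to pay runs from 0 up to 45.
DWL = ½ × 45 × 168 = 3780.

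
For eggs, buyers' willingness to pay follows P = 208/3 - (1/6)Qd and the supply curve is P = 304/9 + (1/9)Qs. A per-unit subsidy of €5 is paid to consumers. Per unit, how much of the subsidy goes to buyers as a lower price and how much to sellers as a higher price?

Buyers gain €3 per unit; sellers gain €2 per unit

Pre-subsidy: 208/3 - (1/6)Q = 304/9 + (1/9)Q gives Q* = 128 and P* = 48.
With the rebate, buyers effectively pay Pb = Ps − 5, where Ps is the price sellers receive.
On the curves, Pb = 208/3 - (1/6)Q and Ps = 304/9 + (1/9)Q; the wedge Ps − Pb = 5 gives 304/9 + (1/9)Q − (208/3 - (1/6)Q) = 5, so Q' = 146.
Then Pb = 208/3 − (1/6)·146 = 45 and Ps = 304/9 + (1/9)·146 = 50.
Buyers' price falls by P* − Pb = 48 − 45 = 3; sellers' price rises by Ps − P* = 50 − 48 = 2.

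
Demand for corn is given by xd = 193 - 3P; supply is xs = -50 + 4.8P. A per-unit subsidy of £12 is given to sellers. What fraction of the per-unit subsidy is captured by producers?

Pre-subsidy: 193 - 3P = -50 + 4.8P gives P* = 405/13, x* = 1294/13.
With the subsidy, sellers receive Ps = Pb + 12 for each unit, where Pb is the price buyers pay.
Supply in terms of Pb becomes xs = -50 + 4.8(Pb + 12) = 7.6 + 4.8Pb. Setting this equal to demand: 193 - 3Pb = 7.6 + 4.8Pb, so Pb = 309/13.
Sellers receive Ps = 309/13 + 12 = 465/13; x' = 193 − 3·(309/13) = 1582/13.
Buyers' price falls by P* − Pb = 405/13 − 309/13 = 96/13; sellers' price rises by Ps − P* = 465/13 − 405/13 = 60/13.
So producers capture (60/13)/12 = 5/13 of each unit of subsidy.

Producer share = 5/13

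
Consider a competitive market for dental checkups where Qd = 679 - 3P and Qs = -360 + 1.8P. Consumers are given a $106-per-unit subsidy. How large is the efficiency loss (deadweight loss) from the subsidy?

Deadweight loss = $6320.25

Pre-subsidy: 679 - 3P = -360 + 1.8P gives P* = 5195/24, Q* = 29.625.
With the rebate, buyers effectively pay Pb = Ps − 106, where Ps is the price sellers receive.
Demand in terms of Ps becomes Qd = 679 − 3(Ps − 106) = 997 - 3Ps. Setting this equal to supply: 997 - 3Ps = -360 + 1.8Ps, so Ps = 6785/24.
Buyers pay Pb = 6785/24 − 106 = 4241/24; Q' = -360 + 1.8·(6785/24) = 148.875.
The subsidy expands output by 148.875 − 29.625 = 119.25 past the efficient level; on those units the gap between marginal cost and willingness to pay runs from 0 up to 106.
DWL = ½ × 106 × 119.25 = 6320.25.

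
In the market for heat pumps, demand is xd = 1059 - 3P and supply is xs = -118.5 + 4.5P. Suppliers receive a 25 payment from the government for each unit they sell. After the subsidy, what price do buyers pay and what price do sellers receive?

Buyers pay 142; sellers receive 167

Pre-subsidy: 1059 - 3P = -118.5 + 4.5P gives P* = 157, x* = 588.
With the subsidy, sellers receive Ps = Pb + 25 for each unit, where Pb is the price buyers pay.
Supply in terms of Pb becomes xs = -118.5 + 4.5(Pb + 25) = -6 + 4.5Pb. Setting this equal to demand: 1059 - 3Pb = -6 + 4.5Pb, so Pb = 142.
Sellers receive Ps = 142 + 25 = 167; x' = 1059 − 3·142 = 633.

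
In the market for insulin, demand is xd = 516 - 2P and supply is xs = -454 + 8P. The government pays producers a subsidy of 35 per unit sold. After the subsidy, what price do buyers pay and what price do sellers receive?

Pre-subsidy: 516 - 2P = -454 + 8P gives P* = 97, x* = 322.
With the subsidy, sellers receive Ps = Pb + 35 for each unit, where Pb is the price buyers pay.
Supply in terms of Pb becomes xs = -454 + 8(Pb + 35) = -174 + 8Pb. Setting this equal to demand: 516 - 2Pb = -174 + 8Pb, so Pb = 69.
Sellers receive Ps = 69 + 35 = 104; x' = 516 − 2·69 = 378.

Buyers pay 69; sellers receive 104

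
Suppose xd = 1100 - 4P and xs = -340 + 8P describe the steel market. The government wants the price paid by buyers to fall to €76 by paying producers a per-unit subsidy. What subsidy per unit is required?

Required subsidy s = €66 per unit

At a buyer price of 76, quantity demanded is 1100 − 4·76 = 796.
Sellers supply 796 only when they receive Ps with -340 + 8·Ps = 796, i.e. Ps = 142.
s = Ps − Pb = 142 − 76 = 66.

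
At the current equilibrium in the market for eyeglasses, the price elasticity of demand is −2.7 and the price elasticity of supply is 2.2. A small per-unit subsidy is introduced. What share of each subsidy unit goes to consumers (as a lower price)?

Consumer share = 22/49

For a small subsidy around the equilibrium, the benefit split depends on the relative slopes, which at a point are proportional to the elasticities.
Buyer share = εs/(εs + |εd|) = 2.2/(2.2 + 2.7) = 22/49; seller share = |εd|/(εs + |εd|) = 27/49.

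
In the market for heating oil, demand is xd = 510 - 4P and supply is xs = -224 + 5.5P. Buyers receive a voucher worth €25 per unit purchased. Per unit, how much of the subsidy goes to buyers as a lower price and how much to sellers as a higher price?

Buyers gain 275/19 per unit; sellers gain 200/19 per unit

Pre-subsidy: 510 - 4P = -224 + 5.5P gives P* = 1468/19, x* = 3818/19.
With the rebate, buyers effectively pay Pb = Ps − 25, where Ps is the price sellers receive.
Demand in terms of Ps becomes xd = 510 − 4(Ps − 25) = 610 - 4Ps. Setting this equal to supply: 610 - 4Ps = -224 + 5.5Ps, so Ps = 1668/19.
Buyers pay Pb = 1668/19 − 25 = 1193/19; x' = -224 + 5.5·(1668/19) = 4918/19.
Buyers' price falls by P* − Pb = 1468/19 − 1193/19 = 275/19; sellers' price rises by Ps − P* = 1668/19 − 1468/19 = 200/19.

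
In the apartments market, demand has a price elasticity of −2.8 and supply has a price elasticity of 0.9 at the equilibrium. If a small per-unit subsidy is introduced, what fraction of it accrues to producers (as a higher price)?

For a small subsidy around the equilibrium, the benefit split depends on the relative slopes, which at a point are proportional to the elasticities.
Buyer share = εs/(εs + |εd|) = 0.9/(0.9 + 2.8) = 9/37; seller share = |εd|/(εs + |εd|) = 28/37.
So producers capture 28/37 of the subsidy.

Producer share = 28/37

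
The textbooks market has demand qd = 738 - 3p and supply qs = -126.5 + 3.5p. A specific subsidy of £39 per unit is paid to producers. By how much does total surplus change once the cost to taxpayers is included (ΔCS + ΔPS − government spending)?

Net change in total surplus = -£1228.5

Pre-subsidy: 738 - 3p = -126.5 + 3.5p gives p* = 133, q* = 339.
With the subsidy, sellers receive ps = pb + 39 for each unit, where pb is the price buyers pay.
Supply in terms of pb becomes qs = -126.5 + 3.5(pb + 39) = 10 + 3.5pb. Setting this equal to demand: 738 - 3pb = 10 + 3.5pb, so pb = 112.
Sellers receive ps = 112 + 39 = 151; q' = 738 − 3·112 = 402.
ΔCS = ½(339 + 402)(133 − 112) = 7780.5; ΔPS = ½(339 + 402)(151 − 133) = 6669.
Government spending = 39 × 402 = 15678.
Net change = 7780.5 + 6669 − 15678 = -1228.5. The loss equals the DWL triangle ½·39·63.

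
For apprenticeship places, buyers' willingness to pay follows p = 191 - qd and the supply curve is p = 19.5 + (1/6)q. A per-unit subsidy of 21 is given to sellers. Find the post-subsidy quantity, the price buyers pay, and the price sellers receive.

Pre-subsidy: 191 - q = 19.5 + (1/6)q gives q* = 147 and p* = 44.
With the subsidy, sellers receive ps = pb + 21 for each unit, where pb is the price buyers pay.
On the curves, pb = 191 - q and ps = 19.5 + (1/6)q; the wedge ps − pb = 21 gives 19.5 + (1/6)q − (191 - q) = 21, so q' = 165.
Then pb = 191 − 1·165 = 26 and ps = 19.5 + (1/6)·165 = 47.

q' = 165; buyers pay 26; sellers receive 47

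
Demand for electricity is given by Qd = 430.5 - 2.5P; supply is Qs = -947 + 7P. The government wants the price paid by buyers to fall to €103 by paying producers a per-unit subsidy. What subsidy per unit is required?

At a buyer price of 103, quantity demanded is 430.5 − 2.5·103 = 173.
Sellers supply 173 only when they receive Ps with -947 + 7·Ps = 173, i.e. Ps = 160.
s = Ps − Pb = 160 − 103 = 57.

Required subsidy s = €57 per unit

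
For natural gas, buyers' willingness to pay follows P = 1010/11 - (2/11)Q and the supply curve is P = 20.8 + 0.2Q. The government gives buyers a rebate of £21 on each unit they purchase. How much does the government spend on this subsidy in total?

Government cost = £5061

Pre-subsidy: 1010/11 - (2/11)Q = 20.8 + 0.2Q gives Q* = 186 and P* = 58.
With the rebate, buyers effectively pay Pb = Ps − 21, where Ps is the price sellers receive.
On the curves, Pb = 1010/11 - (2/11)Q and Ps = 20.8 + 0.2Q; the wedge Ps − Pb = 21 gives 20.8 + 0.2Q − (1010/11 - (2/11)Q) = 21, so Q' = 241.
Then Pb = 1010/11 − (2/11)·241 = 48 and Ps = 20.8 + 0.2·241 = 69.
Government outlay = subsidy × quantity = 21 × 241 = 5061.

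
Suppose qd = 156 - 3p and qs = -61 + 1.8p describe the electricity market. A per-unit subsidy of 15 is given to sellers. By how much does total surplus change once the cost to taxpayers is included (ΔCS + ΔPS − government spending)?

Net change in total surplus = -126.5625

Pre-subsidy: 156 - 3p = -61 + 1.8p gives p* = 1085/24, q* = 20.375.
With the subsidy, sellers receive ps = pb + 15 for each unit, where pb is the price buyers pay.
Supply in terms of pb becomes qs = -61 + 1.8(pb + 15) = -34 + 1.8pb. Setting this equal to demand: 156 - 3pb = -34 + 1.8pb, so pb = 475/12.
Sellers receive ps = 475/12 + 15 = 655/12; q' = 156 − 3·(475/12) = 37.25.
ΔCS = ½(20.375 + 37.25)(1085/24 − 475/12) = 162.0703125; ΔPS = ½(20.375 + 37.25)(655/12 − 1085/24) = 270.1171875.
Government spending = 15 × 37.25 = 558.75.
Net change = 162.0703125 + 270.1171875 − 558.75 = -126.5625. The loss equals the DWL triangle ½·15·16.875.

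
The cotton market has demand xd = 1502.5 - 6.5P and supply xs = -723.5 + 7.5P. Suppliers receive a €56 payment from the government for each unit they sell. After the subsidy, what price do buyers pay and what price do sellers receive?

Buyers pay €129; sellers receive €185

Pre-subsidy: 1502.5 - 6.5P = -723.5 + 7.5P gives P* = 159, x* = 469.
With the subsidy, sellers receive Ps = Pb + 56 for each unit, where Pb is the price buyers pay.
Supply in terms of Pb becomes xs = -723.5 + 7.5(Pb + 56) = -303.5 + 7.5Pb. Setting this equal to demand: 1502.5 - 6.5Pb = -303.5 + 7.5Pb, so Pb = 129.
Sellers receive Ps = 129 + 56 = 185; x' = 1502.5 − 6.5·129 = 664.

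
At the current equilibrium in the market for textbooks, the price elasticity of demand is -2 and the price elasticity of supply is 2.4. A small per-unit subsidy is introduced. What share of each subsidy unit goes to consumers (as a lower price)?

For a small subsidy around the equilibrium, the benefit split depends on the relative slopes, which at a point are proportional to the elasticities.
Buyer share = εs/(εs + |εd|) = 2.4/(2.4 + 2) = 6/11; seller share = |εd|/(εs + |εd|) = 5/11.

Consumer share = 6/11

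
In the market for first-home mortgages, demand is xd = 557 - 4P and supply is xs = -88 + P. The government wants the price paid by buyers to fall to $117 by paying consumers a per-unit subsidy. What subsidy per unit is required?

Required subsidy s = $60 per unit

At a buyer price of 117, quantity demanded is 557 − 4·117 = 89.
Sellers supply 89 only when they receive Ps with -88 + 1·Ps = 89, i.e. Ps = 177.
s = Ps − Pb = 177 − 117 = 60.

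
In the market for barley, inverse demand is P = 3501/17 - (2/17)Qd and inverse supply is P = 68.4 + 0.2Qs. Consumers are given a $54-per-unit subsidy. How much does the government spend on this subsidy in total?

Pre-subsidy: 3501/17 - (2/17)Q = 68.4 + 0.2Q gives Q* = 433 and P* = 155.
With the rebate, buyers effectively pay Pb = Ps − 54, where Ps is the price sellers receive.
On the curves, Pb = 3501/17 - (2/17)Q and Ps = 68.4 + 0.2Q; the wedge Ps − Pb = 54 gives 68.4 + 0.2Q − (3501/17 - (2/17)Q) = 54, so Q' = 603.
Then Pb = 3501/17 − (2/17)·603 = 135 and Ps = 68.4 + 0.2·603 = 189.
Government outlay = subsidy × quantity = 54 × 603 = 32562.

Government cost = $32562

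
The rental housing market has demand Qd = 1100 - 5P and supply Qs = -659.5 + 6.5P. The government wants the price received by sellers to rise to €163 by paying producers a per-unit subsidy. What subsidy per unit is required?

Required subsidy s = €23 per unit

At a seller price of 163, quantity supplied is -659.5 + 6.5·163 = 400.
Buyers absorb 400 only when they pay Pb with 1100 − 5·Pb = 400, i.e. Pb = 140.
s = Ps − Pb = 163 − 140 = 23.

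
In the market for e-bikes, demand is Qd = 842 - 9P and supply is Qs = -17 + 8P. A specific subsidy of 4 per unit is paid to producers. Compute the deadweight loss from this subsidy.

Pre-subsidy: 842 - 9P = -17 + 8P gives P* = 859/17, Q* = 6583/17.
With the subsidy, sellers receive Ps = Pb + 4 for each unit, where Pb is the price buyers pay.
Supply in terms of Pb becomes Qs = -17 + 8(Pb + 4) = 15 + 8Pb. Setting this equal to demand: 842 - 9Pb = 15 + 8Pb, so Pb = 827/17.
Sellers receive Ps = 827/17 + 4 = 895/17; Q' = 842 − 9·(827/17) = 6871/17.
The subsidy expands output by 6871/17 − 6583/17 = 288/17 past the efficient level; on those units the gap between marginal cost and willingness to pay runs from 0 up to 4.
DWL = ½ × 4 × 288/17 = 576/17.

Deadweight loss = 576/17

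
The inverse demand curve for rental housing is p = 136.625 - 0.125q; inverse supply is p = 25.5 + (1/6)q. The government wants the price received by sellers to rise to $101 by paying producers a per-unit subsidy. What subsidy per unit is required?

Required subsidy s = $21 per unit

At a seller price of 101, quantity supplied is -153 + 6·101 = 453.
Buyers absorb 453 only when they pay pb = 136.625 − 0.125·453 = 80.
s = ps − pb = 101 − 80 = 21.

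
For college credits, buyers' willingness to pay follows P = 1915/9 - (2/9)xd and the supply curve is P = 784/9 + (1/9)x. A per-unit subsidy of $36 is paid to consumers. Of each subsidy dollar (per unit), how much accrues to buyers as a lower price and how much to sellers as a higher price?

Buyers gain $24 per unit; sellers gain $12 per unit

Pre-subsidy: 1915/9 - (2/9)x = 784/9 + (1/9)x gives x* = 377 and P* = 129.
With the rebate, buyers effectively pay Pb = Ps − 36, where Ps is the price sellers receive.
On the curves, Pb = 1915/9 - (2/9)x and Ps = 784/9 + (1/9)x; the wedge Ps − Pb = 36 gives 784/9 + (1/9)x − (1915/9 - (2/9)x) = 36, so x' = 485.
Then Pb = 1915/9 − (2/9)·485 = 105 and Ps = 784/9 + (1/9)·485 = 141.
Buyers' price falls by P* − Pb = 129 − 105 = 24; sellers' price rises by Ps − P* = 141 − 129 = 12.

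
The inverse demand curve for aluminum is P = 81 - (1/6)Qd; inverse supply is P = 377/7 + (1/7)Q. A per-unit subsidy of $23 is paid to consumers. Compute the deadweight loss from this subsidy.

Pre-subsidy: 81 - (1/6)Q = 377/7 + (1/7)Q gives Q* = 1140/13 and P* = 863/13.
With the rebate, buyers effectively pay Pb = Ps − 23, where Ps is the price sellers receive.
On the curves, Pb = 81 - (1/6)Q and Ps = 377/7 + (1/7)Q; the wedge Ps − Pb = 23 gives 377/7 + (1/7)Q − (81 - (1/6)Q) = 23, so Q' = 162.
Then Pb = 81 − (1/6)·162 = 54 and Ps = 377/7 + (1/7)·162 = 77.
The subsidy expands output by 162 − 1140/13 = 966/13 past the efficient level; on those units the gap between marginal cost and willingness to pay runs from 0 up to 23.
DWL = ½ × 23 × 966/13 = 11109/13.

Deadweight loss = 11109/13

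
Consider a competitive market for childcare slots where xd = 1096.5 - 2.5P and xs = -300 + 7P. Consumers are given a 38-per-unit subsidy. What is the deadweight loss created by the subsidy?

Deadweight loss = 1330

Pre-subsidy: 1096.5 - 2.5P = -300 + 7P gives P* = 147, x* = 729.
With the rebate, buyers effectively pay Pb = Ps − 38, where Ps is the price sellers receive.
Demand in terms of Ps becomes xd = 1096.5 − 2.5(Ps − 38) = 1191.5 - 2.5Ps. Setting this equal to supply: 1191.5 - 2.5Ps = -300 + 7Ps, so Ps = 157.
Buyers pay Pb = 157 − 38 = 119; x' = -300 + 7·157 = 799.
The subsidy expands output by 799 − 729 = 70 past the efficient level; on those units the gap between marginal cost and willingness to pay runs from 0 up to 38.
DWL = ½ × 38 × 70 = 1330.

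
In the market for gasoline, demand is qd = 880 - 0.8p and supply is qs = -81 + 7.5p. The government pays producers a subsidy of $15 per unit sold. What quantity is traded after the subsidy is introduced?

q' = 66252/83

Pre-subsidy: 880 - 0.8p = -81 + 7.5p gives p* = 9610/83, q* = 65352/83.
With the subsidy, sellers receive ps = pb + 15 for each unit, where pb is the price buyers pay.
Supply in terms of pb becomes qs = -81 + 7.5(pb + 15) = 31.5 + 7.5pb. Setting this equal to demand: 880 - 0.8pb = 31.5 + 7.5pb, so pb = 8485/83.
Sellers receive ps = 8485/83 + 15 = 9730/83; q' = 880 − 0.8·(8485/83) = 66252/83.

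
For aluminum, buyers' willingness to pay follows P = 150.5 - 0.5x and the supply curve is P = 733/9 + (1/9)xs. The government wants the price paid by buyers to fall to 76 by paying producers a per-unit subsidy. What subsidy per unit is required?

Required subsidy s = 22 per unit

At a buyer price of 76, quantity demanded is 301 − 2·76 = 149.
Sellers supply 149 only when they receive Ps = 733/9 + (1/9)·149 = 98.
s = Ps − Pb = 98 − 76 = 22.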